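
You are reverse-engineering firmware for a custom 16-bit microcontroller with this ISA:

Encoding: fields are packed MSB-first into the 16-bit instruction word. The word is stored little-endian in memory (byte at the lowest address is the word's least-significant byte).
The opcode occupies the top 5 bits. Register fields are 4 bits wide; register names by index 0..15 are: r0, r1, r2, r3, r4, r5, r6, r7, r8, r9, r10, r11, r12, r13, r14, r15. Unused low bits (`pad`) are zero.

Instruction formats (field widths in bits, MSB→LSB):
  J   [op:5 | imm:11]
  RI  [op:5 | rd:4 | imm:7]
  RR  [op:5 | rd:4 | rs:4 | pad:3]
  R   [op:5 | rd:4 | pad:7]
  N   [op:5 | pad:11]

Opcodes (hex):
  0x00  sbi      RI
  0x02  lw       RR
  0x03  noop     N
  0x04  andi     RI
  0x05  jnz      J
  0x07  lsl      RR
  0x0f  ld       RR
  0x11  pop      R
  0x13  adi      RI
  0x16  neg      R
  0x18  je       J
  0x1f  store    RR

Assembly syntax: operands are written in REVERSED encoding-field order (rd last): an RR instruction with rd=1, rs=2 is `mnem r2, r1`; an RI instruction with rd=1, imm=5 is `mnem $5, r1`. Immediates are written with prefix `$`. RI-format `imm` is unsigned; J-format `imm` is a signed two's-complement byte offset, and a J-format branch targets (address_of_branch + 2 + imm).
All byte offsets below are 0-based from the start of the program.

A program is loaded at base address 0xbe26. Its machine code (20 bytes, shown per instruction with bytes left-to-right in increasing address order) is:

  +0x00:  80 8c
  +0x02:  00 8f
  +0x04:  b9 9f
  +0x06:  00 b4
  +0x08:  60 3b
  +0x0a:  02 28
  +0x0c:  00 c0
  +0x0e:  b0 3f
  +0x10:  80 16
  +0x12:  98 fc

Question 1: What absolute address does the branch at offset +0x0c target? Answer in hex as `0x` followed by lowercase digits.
0xbe34

[0c] 00 c0 → 0xc000
  top 5b → 0x18 → je [J]
  [10:0] imm=0 = $0
  target = base 0xbe26 + off 0x0c + 2 + imm 0 = 0xbe34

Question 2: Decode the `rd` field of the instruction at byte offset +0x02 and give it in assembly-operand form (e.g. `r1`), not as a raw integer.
r14

[02] 00 8f → 0x8f00
  op=0x8f00>>11=0x11 ⇒ pop (R)
  [10:7] rd=14 = r14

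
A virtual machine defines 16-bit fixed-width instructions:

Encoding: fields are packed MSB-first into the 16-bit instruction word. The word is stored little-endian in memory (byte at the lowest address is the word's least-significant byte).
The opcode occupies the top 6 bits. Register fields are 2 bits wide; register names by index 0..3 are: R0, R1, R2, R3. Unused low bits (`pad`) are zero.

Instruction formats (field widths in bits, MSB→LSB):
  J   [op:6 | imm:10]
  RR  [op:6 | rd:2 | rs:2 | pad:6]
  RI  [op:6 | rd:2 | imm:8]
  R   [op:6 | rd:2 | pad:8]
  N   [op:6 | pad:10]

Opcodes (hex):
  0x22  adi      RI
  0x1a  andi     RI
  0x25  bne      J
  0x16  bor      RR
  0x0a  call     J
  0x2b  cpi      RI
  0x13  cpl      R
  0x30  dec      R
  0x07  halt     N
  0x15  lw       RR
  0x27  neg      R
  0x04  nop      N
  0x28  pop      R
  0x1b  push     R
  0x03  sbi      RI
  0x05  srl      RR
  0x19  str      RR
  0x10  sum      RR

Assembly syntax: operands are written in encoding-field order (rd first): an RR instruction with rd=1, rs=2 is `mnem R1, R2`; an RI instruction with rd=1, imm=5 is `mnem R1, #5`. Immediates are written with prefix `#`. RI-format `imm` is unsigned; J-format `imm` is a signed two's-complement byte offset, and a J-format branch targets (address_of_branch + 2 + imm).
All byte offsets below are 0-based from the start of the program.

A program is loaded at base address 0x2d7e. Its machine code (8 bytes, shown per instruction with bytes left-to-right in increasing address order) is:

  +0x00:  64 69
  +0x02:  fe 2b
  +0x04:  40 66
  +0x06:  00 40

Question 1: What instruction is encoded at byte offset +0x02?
call #-2

+0x02: fe 2b ⇒ word 0x2bfe (little)
  op=0x2bfe>>10=0xa ⇒ call (J)
  [9:0] imm=1022 (s10→-2) = #-2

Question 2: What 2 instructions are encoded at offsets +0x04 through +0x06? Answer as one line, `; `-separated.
str R2, R1; sum R0, R0

off 0x04: read 40 66 as little → 0x6640
  opcode bits[15:10]=0x19: str/RR
  rd: (w>>8)&0x3=0x2 → R2
  rs: (w>>6)&0x3=0x1 → R1
off 0x06: read 00 40 as little → 0x4000
  opcode bits[15:10]=0x10: sum/RR
  rd: (w>>8)&0x3=0x0 → R0
  rs: (w>>6)&0x3=0x0 → R0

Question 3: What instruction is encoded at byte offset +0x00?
andi R1, #100

+0x00: 64 69 ⇒ word 0x6964 (little)
  top 6b → 0x1a → andi [RI]
  rd@[9:8]=0x1 ⇒ R1
  imm@[7:0]=0x64 ⇒ #100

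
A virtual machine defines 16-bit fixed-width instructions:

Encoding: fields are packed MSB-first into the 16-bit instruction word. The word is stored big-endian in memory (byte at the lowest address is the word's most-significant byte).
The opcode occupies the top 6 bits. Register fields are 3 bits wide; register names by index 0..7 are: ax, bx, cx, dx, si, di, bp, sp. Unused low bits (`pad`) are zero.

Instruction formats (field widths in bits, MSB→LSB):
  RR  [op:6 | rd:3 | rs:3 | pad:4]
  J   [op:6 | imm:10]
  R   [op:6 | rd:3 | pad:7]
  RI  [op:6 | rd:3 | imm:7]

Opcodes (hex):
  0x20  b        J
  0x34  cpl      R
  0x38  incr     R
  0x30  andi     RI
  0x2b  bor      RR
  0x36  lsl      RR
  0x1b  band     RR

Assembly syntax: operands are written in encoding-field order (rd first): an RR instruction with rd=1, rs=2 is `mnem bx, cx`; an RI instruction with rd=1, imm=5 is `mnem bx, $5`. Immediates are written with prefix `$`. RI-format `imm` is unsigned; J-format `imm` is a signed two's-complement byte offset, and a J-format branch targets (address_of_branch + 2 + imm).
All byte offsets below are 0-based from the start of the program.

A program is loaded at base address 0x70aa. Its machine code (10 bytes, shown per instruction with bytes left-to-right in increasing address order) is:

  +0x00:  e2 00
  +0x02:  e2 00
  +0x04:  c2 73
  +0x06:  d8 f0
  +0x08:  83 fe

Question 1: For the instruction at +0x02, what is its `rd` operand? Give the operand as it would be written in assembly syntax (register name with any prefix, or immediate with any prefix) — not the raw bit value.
si

[02] e2 00 → 0xe200
  op=0xe200>>10=0x38 ⇒ incr (R)
  [9:7] rd=4 = si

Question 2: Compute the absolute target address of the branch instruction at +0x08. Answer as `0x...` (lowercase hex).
+0x08: 83 fe ⇒ word 0x83fe (big)
  op=0x83fe>>10=0x20 ⇒ b (J)
  [9:0] imm=1022 (s10→-2) = $-2
  target = base 0x70aa + off 0x08 + 2 + imm -2 = 0x70b2

0x70b2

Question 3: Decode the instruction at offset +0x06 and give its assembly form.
[06] d8 f0 → 0xd8f0
  opcode bits[15:10]=0x36: lsl/RR
  [9:7] rd=1 = bx
  [6:4] rs=7 = sp

lsl bx, sp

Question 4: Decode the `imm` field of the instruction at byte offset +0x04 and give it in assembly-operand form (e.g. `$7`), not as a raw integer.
[04] c2 73 → 0xc273
  top 6b → 0x30 → andi [RI]
  [9:7] rd=4 = si
  [6:0] imm=115 = $115

$115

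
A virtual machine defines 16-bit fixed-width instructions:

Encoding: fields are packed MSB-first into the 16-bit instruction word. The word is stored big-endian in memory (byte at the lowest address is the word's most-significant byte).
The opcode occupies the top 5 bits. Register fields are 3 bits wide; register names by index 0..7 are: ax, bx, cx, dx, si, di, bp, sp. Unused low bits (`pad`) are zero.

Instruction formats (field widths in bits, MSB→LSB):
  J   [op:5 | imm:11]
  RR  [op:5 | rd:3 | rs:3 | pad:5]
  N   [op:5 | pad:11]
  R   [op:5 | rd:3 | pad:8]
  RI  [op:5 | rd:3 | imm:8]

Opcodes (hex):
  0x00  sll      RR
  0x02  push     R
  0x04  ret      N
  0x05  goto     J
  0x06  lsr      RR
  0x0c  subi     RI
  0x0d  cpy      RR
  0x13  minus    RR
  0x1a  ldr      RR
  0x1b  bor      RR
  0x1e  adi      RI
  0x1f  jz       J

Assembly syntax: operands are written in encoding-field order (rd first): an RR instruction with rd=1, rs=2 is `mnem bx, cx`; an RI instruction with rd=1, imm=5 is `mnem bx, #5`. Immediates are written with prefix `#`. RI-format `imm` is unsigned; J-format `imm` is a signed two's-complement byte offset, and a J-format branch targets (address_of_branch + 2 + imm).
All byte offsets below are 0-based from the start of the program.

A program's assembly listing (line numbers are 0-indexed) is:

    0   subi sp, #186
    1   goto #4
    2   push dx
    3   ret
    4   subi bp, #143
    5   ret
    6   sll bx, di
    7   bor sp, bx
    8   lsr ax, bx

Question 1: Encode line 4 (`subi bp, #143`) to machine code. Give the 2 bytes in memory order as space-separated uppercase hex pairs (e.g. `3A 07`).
line 4 (subi): pack op=0xc:5|rd=6:3|imm=143:8 = 0x668f; big→ 66 8f

66 8F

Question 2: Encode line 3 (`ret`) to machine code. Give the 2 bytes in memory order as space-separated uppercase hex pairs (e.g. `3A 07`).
20 00

3. ret fields op=0x4:5|pad=0:11 → word 2000h → 20 00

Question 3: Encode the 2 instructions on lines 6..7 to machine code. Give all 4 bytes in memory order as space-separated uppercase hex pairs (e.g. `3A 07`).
01 A0 DF 20

6. sll fields op=0x0:5|rd=1:3|rs=5:3|pad=0:5 → word 01a0h → 01 a0
7. bor fields op=0x1b:5|rd=7:3|rs=1:3|pad=0:5 → word df20h → df 20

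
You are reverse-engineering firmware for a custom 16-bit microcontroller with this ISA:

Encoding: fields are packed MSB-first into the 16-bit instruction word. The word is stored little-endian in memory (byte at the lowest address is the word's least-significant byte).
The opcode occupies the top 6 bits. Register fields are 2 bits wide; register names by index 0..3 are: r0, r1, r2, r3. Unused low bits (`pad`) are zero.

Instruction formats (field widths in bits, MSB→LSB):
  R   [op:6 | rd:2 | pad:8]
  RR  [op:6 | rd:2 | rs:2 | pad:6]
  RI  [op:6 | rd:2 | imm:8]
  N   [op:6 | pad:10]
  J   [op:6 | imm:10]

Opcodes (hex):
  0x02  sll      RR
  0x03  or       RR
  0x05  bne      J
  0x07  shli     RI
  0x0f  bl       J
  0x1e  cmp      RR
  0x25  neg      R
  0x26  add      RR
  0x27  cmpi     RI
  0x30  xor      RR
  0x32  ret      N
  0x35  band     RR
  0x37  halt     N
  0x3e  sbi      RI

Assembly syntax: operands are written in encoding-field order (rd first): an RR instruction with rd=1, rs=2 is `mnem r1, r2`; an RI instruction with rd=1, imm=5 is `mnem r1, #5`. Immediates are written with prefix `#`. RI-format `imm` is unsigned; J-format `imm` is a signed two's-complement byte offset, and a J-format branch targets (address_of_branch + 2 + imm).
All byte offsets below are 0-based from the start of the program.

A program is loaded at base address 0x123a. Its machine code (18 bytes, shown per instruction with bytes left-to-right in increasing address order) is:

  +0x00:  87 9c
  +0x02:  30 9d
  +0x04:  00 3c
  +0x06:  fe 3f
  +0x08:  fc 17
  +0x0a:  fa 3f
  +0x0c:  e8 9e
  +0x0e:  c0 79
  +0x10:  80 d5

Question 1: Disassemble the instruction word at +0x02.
cmpi r1, #48

[02] 30 9d → 0x9d30
  op=0x9d30>>10=0x27 ⇒ cmpi (RI)
  rd: (w>>8)&0x3=0x1 → r1
  imm: (w>>0)&0xff=0x30 → #48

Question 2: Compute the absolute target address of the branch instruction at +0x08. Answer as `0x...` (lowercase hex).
0x1240

@+08  little-endian(fc 17) = 0x17fc
  op=0x17fc>>10=0x5 ⇒ bne (J)
  imm: (w>>0)&0x3ff=0x3fc (s10→-4) → #-4
  target = base 0x123a + off 0x08 + 2 + imm -4 = 0x1240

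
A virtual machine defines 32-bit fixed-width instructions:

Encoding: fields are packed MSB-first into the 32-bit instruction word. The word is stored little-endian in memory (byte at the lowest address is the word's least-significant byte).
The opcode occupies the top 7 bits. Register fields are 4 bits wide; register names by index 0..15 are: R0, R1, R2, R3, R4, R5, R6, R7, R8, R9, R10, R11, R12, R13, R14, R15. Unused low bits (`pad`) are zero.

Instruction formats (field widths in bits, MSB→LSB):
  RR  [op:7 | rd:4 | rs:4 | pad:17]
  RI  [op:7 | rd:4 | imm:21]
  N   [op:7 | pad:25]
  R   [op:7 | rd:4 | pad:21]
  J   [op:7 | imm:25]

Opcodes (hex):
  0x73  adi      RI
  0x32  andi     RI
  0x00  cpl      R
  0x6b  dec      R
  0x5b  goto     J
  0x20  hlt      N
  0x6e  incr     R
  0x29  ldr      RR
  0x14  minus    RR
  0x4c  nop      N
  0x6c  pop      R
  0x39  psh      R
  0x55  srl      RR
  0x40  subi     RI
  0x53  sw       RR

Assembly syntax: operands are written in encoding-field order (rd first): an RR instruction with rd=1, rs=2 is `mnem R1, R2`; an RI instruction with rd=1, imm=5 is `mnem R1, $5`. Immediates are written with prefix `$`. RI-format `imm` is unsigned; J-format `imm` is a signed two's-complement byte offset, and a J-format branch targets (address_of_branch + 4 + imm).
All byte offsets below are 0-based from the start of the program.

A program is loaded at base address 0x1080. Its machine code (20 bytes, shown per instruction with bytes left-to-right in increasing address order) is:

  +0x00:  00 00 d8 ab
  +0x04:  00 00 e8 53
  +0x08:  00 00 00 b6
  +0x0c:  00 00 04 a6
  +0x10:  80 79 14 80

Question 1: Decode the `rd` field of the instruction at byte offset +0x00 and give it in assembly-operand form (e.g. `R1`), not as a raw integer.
[00] 00 00 d8 ab → 0xabd80000
  top 7b → 0x55 → srl [RR]
  rd: (w>>21)&0xf=0xe → R14
  rs: (w>>17)&0xf=0xc → R12

R14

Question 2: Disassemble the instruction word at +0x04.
ldr R15, R4

[04] 00 00 e8 53 → 0x53e80000
  opcode bits[31:25]=0x29: ldr/RR
  rd: (w>>21)&0xf=0xf → R15
  rs: (w>>17)&0xf=0x4 → R4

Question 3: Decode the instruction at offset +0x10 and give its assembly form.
+0x10: 80 79 14 80 ⇒ word 0x80147980 (little)
  top 7b → 0x40 → subi [RI]
  rd@[24:21]=0x0 ⇒ R0
  imm@[20:0]=0x147980 ⇒ $1341824

subi R0, $1341824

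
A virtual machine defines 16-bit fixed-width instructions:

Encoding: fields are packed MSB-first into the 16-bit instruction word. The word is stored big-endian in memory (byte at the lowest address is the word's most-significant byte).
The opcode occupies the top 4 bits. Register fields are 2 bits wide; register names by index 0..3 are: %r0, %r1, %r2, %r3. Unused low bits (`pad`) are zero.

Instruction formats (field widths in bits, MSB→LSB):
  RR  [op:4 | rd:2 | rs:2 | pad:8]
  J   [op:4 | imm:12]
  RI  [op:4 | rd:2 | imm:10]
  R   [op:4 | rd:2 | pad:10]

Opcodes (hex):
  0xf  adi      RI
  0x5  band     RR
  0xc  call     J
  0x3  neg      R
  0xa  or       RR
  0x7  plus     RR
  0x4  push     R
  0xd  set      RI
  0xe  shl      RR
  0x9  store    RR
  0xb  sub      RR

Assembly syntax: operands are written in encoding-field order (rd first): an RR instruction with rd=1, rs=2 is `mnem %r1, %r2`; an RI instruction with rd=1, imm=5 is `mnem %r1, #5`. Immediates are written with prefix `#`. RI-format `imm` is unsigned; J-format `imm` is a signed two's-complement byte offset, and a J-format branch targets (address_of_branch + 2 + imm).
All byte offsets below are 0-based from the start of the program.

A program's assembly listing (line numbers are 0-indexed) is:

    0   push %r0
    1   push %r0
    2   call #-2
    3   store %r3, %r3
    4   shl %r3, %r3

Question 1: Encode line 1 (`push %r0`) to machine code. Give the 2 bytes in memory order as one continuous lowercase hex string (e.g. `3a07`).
L1: push op=0x4:4|rd=0:2|pad=0:10 ⇒ 0x4000 ⇒ big 40 00

4000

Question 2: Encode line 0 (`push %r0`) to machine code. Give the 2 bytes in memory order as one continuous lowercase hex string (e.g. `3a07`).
L0: push op=0x4:4|rd=0:2|pad=0:10 ⇒ 0x4000 ⇒ big 40 00

4000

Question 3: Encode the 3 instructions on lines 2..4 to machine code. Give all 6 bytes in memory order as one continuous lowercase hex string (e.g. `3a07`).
cffe9f00ef00

L2: call op=0xc:4|imm=-2:12 ⇒ 0xcffe ⇒ big cf fe
L3: store op=0x9:4|rd=3:2|rs=3:2|pad=0:8 ⇒ 0x9f00 ⇒ big 9f 00
L4: shl op=0xe:4|rd=3:2|rs=3:2|pad=0:8 ⇒ 0xef00 ⇒ big ef 00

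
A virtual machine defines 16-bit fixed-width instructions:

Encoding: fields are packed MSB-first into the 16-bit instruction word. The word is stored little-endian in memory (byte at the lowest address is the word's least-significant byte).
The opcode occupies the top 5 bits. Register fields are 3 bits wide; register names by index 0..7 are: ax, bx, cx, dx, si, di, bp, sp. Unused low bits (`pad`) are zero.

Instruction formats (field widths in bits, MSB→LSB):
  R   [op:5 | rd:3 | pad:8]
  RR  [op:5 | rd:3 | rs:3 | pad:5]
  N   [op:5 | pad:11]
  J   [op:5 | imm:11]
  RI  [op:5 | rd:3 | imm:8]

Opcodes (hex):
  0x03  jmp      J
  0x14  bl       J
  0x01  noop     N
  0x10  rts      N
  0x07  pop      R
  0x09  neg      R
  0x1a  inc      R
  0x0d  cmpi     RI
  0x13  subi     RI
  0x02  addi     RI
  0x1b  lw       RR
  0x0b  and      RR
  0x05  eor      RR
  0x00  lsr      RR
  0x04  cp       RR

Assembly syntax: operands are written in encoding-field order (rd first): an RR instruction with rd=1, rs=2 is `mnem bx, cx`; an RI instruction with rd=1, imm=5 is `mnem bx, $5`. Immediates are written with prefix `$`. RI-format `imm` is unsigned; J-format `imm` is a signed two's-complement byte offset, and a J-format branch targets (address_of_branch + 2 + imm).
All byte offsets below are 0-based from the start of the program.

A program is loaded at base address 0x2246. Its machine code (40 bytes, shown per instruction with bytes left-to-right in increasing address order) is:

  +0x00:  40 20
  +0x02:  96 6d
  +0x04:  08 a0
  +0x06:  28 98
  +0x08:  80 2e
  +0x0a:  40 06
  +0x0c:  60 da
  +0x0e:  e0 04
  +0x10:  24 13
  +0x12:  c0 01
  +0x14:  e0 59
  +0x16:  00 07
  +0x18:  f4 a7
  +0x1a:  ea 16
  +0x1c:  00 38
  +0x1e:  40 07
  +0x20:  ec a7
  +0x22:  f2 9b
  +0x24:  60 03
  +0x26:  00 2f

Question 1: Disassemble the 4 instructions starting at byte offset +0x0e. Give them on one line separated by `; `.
off 0x0e: read e0 04 as little → 0x04e0
  opcode bits[15:11]=0x0: lsr/RR
  rd@[10:8]=0x4 ⇒ si
  rs@[7:5]=0x7 ⇒ sp
off 0x10: read 24 13 as little → 0x1324
  opcode bits[15:11]=0x2: addi/RI
  rd@[10:8]=0x3 ⇒ dx
  imm@[7:0]=0x24 ⇒ $36
off 0x12: read c0 01 as little → 0x01c0
  opcode bits[15:11]=0x0: lsr/RR
  rd@[10:8]=0x1 ⇒ bx
  rs@[7:5]=0x6 ⇒ bp
off 0x14: read e0 59 as little → 0x59e0
  opcode bits[15:11]=0xb: and/RR
  rd@[10:8]=0x1 ⇒ bx
  rs@[7:5]=0x7 ⇒ sp

lsr si, sp; addi dx, $36; lsr bx, bp; and bx, sp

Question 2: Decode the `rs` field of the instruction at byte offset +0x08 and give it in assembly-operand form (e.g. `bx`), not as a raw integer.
[08] 80 2e → 0x2e80
  top 5b → 0x5 → eor [RR]
  [10:8] rd=6 = bp
  [7:5] rs=4 = si

si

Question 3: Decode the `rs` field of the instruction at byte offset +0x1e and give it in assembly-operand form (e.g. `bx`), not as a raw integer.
+0x1e: 40 07 ⇒ word 0x0740 (little)
  op=0x0740>>11=0x0 ⇒ lsr (RR)
  rd: (w>>8)&0x7=0x7 → sp
  rs: (w>>5)&0x7=0x2 → cx

cx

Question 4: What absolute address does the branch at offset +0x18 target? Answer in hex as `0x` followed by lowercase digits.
+0x18: f4 a7 ⇒ word 0xa7f4 (little)
  op=0xa7f4>>11=0x14 ⇒ bl (J)
  imm: (w>>0)&0x7ff=0x7f4 (s11→-12) → $-12
  target = base 0x2246 + off 0x18 + 2 + imm -12 = 0x2254

0x2254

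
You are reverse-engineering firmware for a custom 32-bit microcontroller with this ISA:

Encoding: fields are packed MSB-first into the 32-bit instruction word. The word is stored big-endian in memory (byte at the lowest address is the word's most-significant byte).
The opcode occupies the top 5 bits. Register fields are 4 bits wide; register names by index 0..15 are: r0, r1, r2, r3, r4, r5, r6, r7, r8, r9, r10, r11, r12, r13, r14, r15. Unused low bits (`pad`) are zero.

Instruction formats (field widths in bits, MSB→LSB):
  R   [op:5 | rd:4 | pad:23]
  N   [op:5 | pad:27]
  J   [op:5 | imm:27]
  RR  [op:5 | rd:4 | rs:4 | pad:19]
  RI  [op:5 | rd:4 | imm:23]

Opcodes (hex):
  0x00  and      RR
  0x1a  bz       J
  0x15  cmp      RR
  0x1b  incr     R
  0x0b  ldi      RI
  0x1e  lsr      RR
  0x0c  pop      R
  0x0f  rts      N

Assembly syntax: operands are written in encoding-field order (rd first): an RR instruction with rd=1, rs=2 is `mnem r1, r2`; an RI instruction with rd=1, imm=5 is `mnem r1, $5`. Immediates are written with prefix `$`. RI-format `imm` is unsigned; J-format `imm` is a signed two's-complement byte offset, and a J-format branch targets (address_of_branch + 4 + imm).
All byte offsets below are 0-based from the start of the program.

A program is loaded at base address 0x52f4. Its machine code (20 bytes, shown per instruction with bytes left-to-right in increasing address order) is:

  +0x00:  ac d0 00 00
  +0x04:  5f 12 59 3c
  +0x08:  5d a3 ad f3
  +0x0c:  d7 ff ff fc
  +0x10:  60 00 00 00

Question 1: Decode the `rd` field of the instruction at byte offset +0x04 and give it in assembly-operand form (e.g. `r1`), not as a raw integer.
[04] 5f 12 59 3c → 0x5f12593c
  top 5b → 0xb → ldi [RI]
  rd: (w>>23)&0xf=0xe → r14
  imm: (w>>0)&0x7fffff=0x12593c → $1202492

r14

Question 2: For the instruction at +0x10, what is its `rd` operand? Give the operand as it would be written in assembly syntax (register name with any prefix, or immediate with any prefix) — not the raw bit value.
+0x10: 60 00 00 00 ⇒ word 0x60000000 (big)
  top 5b → 0xc → pop [R]
  rd: (w>>23)&0xf=0x0 → r0

r0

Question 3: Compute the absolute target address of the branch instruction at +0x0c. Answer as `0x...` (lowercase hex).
0x5300

@+0c  big-endian(d7 ff ff fc) = 0xd7fffffc
  op=0xd7fffffc>>27=0x1a ⇒ bz (J)
  imm: (w>>0)&0x7ffffff=0x7fffffc (s27→-4) → $-4
  target = base 0x52f4 + off 0x0c + 4 + imm -4 = 0x5300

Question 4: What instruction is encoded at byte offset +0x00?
cmp r9, r10

off 0x00: read ac d0 00 00 as big → 0xacd00000
  op=0xacd00000>>27=0x15 ⇒ cmp (RR)
  rd: (w>>23)&0xf=0x9 → r9
  rs: (w>>19)&0xf=0xa → r10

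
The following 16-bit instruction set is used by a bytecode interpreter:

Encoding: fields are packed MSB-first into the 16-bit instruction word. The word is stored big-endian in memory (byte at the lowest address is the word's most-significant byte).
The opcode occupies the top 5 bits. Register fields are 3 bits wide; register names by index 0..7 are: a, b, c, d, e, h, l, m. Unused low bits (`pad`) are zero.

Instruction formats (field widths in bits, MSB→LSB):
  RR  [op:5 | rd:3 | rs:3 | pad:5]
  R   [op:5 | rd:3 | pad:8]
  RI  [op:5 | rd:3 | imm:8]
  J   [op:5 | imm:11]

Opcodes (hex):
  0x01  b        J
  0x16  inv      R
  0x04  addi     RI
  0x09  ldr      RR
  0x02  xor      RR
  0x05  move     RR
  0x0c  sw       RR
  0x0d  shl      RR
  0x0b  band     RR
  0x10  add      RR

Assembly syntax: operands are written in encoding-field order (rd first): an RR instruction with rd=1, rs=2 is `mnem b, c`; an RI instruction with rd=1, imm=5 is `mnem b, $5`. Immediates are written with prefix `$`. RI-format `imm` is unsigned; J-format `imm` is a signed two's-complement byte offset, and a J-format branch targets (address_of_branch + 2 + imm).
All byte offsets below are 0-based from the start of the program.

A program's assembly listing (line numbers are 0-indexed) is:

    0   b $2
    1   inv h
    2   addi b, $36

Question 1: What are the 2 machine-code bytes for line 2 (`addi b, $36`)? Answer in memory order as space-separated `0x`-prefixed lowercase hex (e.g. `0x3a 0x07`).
L2: addi op=0x4:5|rd=1:3|imm=36:8 ⇒ 0x2124 ⇒ big 21 24

0x21 0x24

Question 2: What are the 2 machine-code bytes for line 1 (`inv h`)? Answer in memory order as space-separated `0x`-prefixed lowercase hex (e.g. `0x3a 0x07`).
1. inv fields op=0x16:5|rd=5:3|pad=0:8 → word b500h → b5 00

0xb5 0x00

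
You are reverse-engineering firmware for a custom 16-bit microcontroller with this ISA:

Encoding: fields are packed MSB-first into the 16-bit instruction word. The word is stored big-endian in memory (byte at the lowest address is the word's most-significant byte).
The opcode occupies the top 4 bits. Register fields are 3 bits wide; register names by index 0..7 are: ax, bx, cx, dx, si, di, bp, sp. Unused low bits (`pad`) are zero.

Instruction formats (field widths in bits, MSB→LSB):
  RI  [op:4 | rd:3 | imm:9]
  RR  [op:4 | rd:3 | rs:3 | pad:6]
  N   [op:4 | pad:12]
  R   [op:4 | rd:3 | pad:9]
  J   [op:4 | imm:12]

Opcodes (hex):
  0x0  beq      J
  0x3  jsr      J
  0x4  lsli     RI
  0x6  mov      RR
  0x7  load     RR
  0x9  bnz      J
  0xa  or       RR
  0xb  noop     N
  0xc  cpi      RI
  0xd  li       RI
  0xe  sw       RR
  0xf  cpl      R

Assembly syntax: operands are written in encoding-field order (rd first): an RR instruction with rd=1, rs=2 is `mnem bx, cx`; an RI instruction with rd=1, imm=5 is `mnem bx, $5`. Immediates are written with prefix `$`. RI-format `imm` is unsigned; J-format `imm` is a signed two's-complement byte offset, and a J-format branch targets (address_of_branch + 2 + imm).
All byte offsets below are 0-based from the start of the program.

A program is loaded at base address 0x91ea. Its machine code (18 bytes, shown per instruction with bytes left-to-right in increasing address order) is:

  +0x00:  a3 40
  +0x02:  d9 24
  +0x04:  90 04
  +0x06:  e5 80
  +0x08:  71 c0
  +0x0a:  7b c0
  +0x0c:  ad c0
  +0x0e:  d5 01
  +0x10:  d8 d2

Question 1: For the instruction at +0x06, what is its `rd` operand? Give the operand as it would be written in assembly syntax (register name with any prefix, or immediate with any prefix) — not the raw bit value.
cx

off 0x06: read e5 80 as big → 0xe580
  op=0xe580>>12=0xe ⇒ sw (RR)
  rd: (w>>9)&0x7=0x2 → cx
  rs: (w>>6)&0x7=0x6 → bp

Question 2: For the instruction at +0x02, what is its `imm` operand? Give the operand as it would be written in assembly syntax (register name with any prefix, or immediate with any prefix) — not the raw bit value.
$292

off 0x02: read d9 24 as big → 0xd924
  top 4b → 0xd → li [RI]
  rd: (w>>9)&0x7=0x4 → si
  imm: (w>>0)&0x1ff=0x124 → $292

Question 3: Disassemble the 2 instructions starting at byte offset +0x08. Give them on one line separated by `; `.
@+08  big-endian(71 c0) = 0x71c0
  op=0x71c0>>12=0x7 ⇒ load (RR)
  [11:9] rd=0 = ax
  [8:6] rs=7 = sp
@+0a  big-endian(7b c0) = 0x7bc0
  op=0x7bc0>>12=0x7 ⇒ load (RR)
  [11:9] rd=5 = di
  [8:6] rs=7 = sp

load ax, sp; load di, sp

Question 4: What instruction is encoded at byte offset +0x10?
li si, $210

+0x10: d8 d2 ⇒ word 0xd8d2 (big)
  top 4b → 0xd → li [RI]
  rd: (w>>9)&0x7=0x4 → si
  imm: (w>>0)&0x1ff=0xd2 → $210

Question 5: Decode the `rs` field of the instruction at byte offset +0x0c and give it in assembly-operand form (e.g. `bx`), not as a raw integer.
off 0x0c: read ad c0 as big → 0xadc0
  op=0xadc0>>12=0xa ⇒ or (RR)
  rd: (w>>9)&0x7=0x6 → bp
  rs: (w>>6)&0x7=0x7 → sp

sp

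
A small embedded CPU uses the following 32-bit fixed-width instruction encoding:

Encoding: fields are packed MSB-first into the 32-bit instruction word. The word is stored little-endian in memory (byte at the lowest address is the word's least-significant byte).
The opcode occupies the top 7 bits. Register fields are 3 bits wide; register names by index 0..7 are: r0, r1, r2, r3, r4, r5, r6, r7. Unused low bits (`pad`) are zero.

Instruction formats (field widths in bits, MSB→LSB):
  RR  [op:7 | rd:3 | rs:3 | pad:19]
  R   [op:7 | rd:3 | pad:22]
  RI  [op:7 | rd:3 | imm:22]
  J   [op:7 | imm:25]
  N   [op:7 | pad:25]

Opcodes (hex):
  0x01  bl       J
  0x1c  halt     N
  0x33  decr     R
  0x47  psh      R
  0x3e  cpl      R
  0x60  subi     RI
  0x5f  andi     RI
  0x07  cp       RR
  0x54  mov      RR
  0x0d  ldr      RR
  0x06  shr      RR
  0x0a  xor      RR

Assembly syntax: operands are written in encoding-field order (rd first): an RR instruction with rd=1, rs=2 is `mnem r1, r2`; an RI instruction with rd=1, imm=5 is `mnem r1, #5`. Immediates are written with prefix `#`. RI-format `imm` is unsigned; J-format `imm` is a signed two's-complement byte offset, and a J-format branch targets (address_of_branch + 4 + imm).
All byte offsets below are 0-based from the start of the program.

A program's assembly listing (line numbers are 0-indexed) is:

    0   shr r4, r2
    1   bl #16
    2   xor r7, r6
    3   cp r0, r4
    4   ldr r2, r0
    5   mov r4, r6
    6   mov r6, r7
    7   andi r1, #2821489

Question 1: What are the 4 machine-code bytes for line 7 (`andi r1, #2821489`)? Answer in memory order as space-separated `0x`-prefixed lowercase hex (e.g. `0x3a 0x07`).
L7: andi op=0x5f:7|rd=1:3|imm=2821489:22 ⇒ 0xbe6b0d71 ⇒ little 71 0d 6b be

0x71 0x0d 0x6b 0xbe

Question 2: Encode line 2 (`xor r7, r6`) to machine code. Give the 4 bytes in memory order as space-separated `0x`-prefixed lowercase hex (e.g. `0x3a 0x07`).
line 2 (xor): pack op=0xa:7|rd=7:3|rs=6:3|pad=0:19 = 0x15f00000; little→ 00 00 f0 15

0x00 0x00 0xf0 0x15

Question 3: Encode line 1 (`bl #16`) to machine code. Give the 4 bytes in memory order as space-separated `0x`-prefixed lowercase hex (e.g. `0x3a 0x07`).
1. bl fields op=0x1:7|imm=16:25 → word 02000010h → 10 00 00 02

0x10 0x00 0x00 0x02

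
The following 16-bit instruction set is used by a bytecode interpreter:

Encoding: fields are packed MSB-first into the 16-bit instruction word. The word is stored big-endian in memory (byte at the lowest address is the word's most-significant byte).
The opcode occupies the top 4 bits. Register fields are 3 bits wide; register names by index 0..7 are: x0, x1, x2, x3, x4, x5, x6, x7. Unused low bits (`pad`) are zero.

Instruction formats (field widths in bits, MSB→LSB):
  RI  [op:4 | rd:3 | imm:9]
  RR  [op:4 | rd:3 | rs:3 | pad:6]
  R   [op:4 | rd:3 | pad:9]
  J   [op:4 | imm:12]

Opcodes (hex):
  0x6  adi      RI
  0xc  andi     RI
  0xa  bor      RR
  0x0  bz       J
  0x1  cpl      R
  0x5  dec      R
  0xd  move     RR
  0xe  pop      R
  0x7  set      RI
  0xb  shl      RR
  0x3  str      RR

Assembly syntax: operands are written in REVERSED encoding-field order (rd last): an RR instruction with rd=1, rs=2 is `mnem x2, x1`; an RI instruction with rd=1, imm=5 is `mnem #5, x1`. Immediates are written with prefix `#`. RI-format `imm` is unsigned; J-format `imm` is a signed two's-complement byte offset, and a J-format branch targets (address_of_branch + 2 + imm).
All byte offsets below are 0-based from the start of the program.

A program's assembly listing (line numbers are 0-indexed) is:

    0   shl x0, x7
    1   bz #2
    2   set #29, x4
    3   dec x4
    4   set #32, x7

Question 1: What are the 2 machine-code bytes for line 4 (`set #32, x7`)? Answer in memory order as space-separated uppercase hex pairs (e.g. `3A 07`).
7E 20

4. set fields op=0x7:4|rd=7:3|imm=32:9 → word 7e20h → 7e 20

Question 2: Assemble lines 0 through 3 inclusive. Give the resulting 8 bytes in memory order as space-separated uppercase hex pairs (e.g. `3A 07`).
0. shl fields op=0xb:4|rd=7:3|rs=0:3|pad=0:6 → word be00h → be 00
1. bz fields op=0x0:4|imm=2:12 → word 0002h → 00 02
2. set fields op=0x7:4|rd=4:3|imm=29:9 → word 781dh → 78 1d
3. dec fields op=0x5:4|rd=4:3|pad=0:9 → word 5800h → 58 00

BE 00 00 02 78 1D 58 00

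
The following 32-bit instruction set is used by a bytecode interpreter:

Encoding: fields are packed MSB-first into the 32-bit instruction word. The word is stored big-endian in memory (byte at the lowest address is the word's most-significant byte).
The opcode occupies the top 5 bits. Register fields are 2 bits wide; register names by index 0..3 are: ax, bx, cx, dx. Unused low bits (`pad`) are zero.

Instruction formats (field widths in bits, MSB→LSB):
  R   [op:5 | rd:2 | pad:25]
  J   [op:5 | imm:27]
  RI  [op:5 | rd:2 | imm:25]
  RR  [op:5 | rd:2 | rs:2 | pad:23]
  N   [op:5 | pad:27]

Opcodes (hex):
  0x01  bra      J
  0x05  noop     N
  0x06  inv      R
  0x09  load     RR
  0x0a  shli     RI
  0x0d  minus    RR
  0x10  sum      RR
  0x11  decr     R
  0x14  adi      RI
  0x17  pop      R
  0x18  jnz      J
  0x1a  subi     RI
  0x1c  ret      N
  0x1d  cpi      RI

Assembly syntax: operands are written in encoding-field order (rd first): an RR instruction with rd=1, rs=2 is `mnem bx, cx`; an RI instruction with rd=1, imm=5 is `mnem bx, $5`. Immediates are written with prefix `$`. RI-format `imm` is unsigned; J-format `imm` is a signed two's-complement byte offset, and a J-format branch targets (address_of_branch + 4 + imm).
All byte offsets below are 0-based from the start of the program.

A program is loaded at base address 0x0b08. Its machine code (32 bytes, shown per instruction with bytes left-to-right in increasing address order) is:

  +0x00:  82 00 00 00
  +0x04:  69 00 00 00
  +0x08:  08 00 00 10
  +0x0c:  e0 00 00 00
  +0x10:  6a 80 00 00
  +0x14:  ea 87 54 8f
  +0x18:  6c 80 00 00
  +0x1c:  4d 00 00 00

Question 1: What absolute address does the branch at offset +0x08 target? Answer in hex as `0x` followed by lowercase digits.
[08] 08 00 00 10 → 0x08000010
  top 5b → 0x1 → bra [J]
  [26:0] imm=16 = $16
  target = base 0x0b08 + off 0x08 + 4 + imm 16 = 0x0b24

0x0b24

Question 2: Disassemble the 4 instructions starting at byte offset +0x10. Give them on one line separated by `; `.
[10] 6a 80 00 00 → 0x6a800000
  opcode bits[31:27]=0xd: minus/RR
  rd: (w>>25)&0x3=0x1 → bx
  rs: (w>>23)&0x3=0x1 → bx
[14] ea 87 54 8f → 0xea87548f
  opcode bits[31:27]=0x1d: cpi/RI
  rd: (w>>25)&0x3=0x1 → bx
  imm: (w>>0)&0x1ffffff=0x87548f → $8869007
[18] 6c 80 00 00 → 0x6c800000
  opcode bits[31:27]=0xd: minus/RR
  rd: (w>>25)&0x3=0x2 → cx
  rs: (w>>23)&0x3=0x1 → bx
[1c] 4d 00 00 00 → 0x4d000000
  opcode bits[31:27]=0x9: load/RR
  rd: (w>>25)&0x3=0x2 → cx
  rs: (w>>23)&0x3=0x2 → cx

minus bx, bx; cpi bx, $8869007; minus cx, bx; load cx, cx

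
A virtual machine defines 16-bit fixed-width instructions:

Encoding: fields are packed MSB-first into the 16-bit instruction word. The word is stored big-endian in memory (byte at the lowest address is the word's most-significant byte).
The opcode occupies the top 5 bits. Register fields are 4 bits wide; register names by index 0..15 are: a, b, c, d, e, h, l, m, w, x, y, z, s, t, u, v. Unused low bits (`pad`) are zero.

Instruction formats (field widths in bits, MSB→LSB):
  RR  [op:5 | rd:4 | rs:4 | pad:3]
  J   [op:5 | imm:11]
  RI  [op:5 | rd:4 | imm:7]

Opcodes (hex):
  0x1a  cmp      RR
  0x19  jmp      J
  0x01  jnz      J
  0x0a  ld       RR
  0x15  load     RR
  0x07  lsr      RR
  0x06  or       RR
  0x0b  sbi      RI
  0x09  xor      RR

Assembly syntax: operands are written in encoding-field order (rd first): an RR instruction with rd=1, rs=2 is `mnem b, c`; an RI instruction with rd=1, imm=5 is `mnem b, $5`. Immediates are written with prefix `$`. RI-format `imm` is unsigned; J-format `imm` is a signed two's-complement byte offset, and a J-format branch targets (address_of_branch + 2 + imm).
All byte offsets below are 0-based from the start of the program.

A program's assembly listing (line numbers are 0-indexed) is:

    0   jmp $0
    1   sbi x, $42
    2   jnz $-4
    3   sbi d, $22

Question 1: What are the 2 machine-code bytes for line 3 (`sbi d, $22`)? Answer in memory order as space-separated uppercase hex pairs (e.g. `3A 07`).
L3: sbi op=0xb:5|rd=3:4|imm=22:7 ⇒ 0x5996 ⇒ big 59 96

59 96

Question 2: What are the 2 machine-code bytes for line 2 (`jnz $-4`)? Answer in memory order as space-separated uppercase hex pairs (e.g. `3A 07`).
line 2 (jnz): pack op=0x1:5|imm=-4:11 = 0x0ffc; big→ 0f fc

0F FC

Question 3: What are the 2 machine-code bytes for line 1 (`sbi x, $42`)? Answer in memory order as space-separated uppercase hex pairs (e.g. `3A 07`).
L1: sbi op=0xb:5|rd=9:4|imm=42:7 ⇒ 0x5caa ⇒ big 5c aa

5C AA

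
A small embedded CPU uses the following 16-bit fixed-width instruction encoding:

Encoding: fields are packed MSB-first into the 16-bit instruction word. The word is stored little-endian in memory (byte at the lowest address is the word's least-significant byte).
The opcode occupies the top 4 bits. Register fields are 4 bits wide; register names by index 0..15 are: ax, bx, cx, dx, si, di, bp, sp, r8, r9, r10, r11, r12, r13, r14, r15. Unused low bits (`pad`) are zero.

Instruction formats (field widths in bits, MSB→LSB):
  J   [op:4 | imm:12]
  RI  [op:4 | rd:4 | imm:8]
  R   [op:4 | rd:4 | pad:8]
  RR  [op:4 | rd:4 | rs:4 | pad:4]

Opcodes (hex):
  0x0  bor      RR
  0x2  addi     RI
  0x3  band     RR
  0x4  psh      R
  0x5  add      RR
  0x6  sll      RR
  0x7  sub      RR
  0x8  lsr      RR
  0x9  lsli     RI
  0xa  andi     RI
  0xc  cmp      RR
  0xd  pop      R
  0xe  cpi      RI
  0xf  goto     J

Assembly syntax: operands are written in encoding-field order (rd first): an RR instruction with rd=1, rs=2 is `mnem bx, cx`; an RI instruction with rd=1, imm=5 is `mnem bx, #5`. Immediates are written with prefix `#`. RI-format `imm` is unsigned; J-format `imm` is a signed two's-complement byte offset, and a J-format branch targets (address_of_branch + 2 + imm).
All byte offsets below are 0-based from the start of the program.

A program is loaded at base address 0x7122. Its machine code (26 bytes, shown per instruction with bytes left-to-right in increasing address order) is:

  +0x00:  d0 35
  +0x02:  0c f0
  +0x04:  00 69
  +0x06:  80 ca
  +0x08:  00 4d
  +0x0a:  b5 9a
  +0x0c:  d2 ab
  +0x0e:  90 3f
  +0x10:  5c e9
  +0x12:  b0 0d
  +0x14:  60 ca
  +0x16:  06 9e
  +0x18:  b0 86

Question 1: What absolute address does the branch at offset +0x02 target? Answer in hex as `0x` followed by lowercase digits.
0x7132

+0x02: 0c f0 ⇒ word 0xf00c (little)
  opcode bits[15:12]=0xf: goto/J
  [11:0] imm=12 = #12
  target = base 0x7122 + off 0x02 + 2 + imm 12 = 0x7132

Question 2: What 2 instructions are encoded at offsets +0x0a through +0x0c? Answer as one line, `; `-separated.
lsli r10, #181; andi r11, #210

@+0a  little-endian(b5 9a) = 0x9ab5
  op=0x9ab5>>12=0x9 ⇒ lsli (RI)
  rd: (w>>8)&0xf=0xa → r10
  imm: (w>>0)&0xff=0xb5 → #181
@+0c  little-endian(d2 ab) = 0xabd2
  op=0xabd2>>12=0xa ⇒ andi (RI)
  rd: (w>>8)&0xf=0xb → r11
  imm: (w>>0)&0xff=0xd2 → #210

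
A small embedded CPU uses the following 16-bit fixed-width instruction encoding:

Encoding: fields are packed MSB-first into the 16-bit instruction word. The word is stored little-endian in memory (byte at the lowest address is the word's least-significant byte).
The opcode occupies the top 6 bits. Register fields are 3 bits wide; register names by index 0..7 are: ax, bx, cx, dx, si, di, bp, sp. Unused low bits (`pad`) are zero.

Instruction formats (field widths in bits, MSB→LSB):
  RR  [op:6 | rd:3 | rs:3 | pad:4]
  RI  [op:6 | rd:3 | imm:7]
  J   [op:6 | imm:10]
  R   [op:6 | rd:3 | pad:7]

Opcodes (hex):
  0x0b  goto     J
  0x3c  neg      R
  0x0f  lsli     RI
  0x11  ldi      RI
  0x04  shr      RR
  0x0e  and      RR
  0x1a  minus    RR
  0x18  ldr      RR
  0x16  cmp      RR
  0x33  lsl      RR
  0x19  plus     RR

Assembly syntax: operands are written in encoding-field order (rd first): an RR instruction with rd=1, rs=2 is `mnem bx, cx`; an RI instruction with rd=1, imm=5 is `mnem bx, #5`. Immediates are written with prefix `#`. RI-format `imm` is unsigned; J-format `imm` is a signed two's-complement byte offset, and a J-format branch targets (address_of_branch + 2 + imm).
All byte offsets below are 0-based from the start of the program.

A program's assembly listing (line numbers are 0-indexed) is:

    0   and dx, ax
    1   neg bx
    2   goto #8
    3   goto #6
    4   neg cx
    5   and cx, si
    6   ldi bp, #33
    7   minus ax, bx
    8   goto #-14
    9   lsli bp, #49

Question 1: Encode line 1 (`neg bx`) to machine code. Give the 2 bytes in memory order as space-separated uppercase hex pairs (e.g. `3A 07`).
line 1 (neg): pack op=0x3c:6|rd=1:3|pad=0:7 = 0xf080; little→ 80 f0

80 F0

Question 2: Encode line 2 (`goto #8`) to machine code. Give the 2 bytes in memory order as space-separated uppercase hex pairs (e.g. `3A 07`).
line 2 (goto): pack op=0xb:6|imm=8:10 = 0x2c08; little→ 08 2c

08 2C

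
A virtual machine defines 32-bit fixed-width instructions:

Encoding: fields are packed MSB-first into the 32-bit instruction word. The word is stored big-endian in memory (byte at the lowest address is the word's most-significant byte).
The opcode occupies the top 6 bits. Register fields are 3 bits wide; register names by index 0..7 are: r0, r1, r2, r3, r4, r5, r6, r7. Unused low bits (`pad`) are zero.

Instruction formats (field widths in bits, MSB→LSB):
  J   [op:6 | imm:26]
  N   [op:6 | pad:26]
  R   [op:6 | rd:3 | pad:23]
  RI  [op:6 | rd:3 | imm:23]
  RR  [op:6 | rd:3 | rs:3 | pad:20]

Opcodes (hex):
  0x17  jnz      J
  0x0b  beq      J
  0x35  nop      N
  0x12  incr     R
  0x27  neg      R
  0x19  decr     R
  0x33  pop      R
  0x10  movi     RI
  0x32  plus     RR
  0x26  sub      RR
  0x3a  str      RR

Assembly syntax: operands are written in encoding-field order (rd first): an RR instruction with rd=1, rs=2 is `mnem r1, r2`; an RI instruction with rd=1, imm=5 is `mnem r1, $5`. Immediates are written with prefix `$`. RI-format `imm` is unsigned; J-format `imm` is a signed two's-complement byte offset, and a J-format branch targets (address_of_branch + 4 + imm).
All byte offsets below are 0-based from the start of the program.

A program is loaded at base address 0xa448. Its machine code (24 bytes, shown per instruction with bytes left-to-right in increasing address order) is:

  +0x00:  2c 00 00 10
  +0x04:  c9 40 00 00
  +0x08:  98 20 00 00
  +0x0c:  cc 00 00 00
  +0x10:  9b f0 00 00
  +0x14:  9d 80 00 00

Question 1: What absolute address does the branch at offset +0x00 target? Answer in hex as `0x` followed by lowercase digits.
off 0x00: read 2c 00 00 10 as big → 0x2c000010
  op=0x2c000010>>26=0xb ⇒ beq (J)
  [25:0] imm=16 = $16
  target = base 0xa448 + off 0x00 + 4 + imm 16 = 0xa45c

0xa45c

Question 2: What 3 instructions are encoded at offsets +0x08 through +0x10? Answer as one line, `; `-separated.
[08] 98 20 00 00 → 0x98200000
  top 6b → 0x26 → sub [RR]
  [25:23] rd=0 = r0
  [22:20] rs=2 = r2
[0c] cc 00 00 00 → 0xcc000000
  top 6b → 0x33 → pop [R]
  [25:23] rd=0 = r0
[10] 9b f0 00 00 → 0x9bf00000
  top 6b → 0x26 → sub [RR]
  [25:23] rd=7 = r7
  [22:20] rs=7 = r7

sub r0, r2; pop r0; sub r7, r7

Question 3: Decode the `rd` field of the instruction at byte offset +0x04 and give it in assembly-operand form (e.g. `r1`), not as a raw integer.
r2

[04] c9 40 00 00 → 0xc9400000
  top 6b → 0x32 → plus [RR]
  rd@[25:23]=0x2 ⇒ r2
  rs@[22:20]=0x4 ⇒ r4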